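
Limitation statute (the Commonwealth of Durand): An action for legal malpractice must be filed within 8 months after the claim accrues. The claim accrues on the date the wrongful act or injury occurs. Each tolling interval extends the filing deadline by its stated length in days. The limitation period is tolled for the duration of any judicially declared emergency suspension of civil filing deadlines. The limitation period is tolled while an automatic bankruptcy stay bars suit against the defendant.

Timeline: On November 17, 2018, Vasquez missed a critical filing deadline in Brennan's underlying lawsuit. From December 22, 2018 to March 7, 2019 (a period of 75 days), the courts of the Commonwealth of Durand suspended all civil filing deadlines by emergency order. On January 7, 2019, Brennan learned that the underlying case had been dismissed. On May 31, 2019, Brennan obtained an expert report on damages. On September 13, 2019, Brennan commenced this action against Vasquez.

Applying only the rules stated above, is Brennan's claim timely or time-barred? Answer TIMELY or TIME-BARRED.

TIMELY

The claim accrued on November 17, 2018, when the wrongful act occurred; under the stated occurrence rule the January 7, 2019 discovery does not delay accrual.
Adding the 8 months base period to November 17, 2018 gives a deadline of July 17, 2019, before any tolling.
The emergency suspension of filing deadlines from December 22, 2018 to March 7, 2019 tolled the period for 75 days, extending the deadline to September 30, 2019.
Nothing else in the chronology tolls or restarts the period.
Brennan filed on September 13, 2019, before the September 30, 2019 deadline, so the action is timely.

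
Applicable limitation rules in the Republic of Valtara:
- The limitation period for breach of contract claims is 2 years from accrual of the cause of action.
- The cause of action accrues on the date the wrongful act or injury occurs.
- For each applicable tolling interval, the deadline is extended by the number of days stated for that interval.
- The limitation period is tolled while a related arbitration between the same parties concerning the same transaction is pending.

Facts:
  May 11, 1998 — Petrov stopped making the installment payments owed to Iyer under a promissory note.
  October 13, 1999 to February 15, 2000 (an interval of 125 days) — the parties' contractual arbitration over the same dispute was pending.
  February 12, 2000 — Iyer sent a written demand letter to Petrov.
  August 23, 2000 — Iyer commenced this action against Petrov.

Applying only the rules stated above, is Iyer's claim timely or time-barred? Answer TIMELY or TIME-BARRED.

TIMELY

The limitation period began to run on May 11, 1998.
The untolled deadline — 2 years after May 11, 1998 — is May 11, 2000.
Because the pending related arbitration ran from October 13, 1999 to February 15, 2000, the deadline is extended by 125 days to September 13, 2000.
The other events in the timeline have no effect on the limitation period under the stated rules.
The August 23, 2000 filing precedes the September 13, 2000 deadline; the claim is timely.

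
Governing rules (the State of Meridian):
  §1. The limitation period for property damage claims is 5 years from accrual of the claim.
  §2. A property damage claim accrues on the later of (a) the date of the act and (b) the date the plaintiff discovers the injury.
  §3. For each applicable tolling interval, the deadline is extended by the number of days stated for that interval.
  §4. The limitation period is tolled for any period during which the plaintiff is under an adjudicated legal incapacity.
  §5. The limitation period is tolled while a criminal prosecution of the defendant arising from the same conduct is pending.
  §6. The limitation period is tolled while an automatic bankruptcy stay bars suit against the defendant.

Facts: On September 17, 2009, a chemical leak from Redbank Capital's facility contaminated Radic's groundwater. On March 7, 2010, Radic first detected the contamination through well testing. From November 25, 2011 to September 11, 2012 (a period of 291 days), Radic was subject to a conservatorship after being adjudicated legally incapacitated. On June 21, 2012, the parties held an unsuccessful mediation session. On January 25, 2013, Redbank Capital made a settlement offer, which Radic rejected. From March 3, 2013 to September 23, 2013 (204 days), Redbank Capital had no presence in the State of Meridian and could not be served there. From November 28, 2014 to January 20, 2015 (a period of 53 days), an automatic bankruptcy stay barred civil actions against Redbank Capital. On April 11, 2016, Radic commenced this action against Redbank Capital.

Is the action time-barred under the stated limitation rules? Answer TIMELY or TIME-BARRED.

TIME-BARRED

Because discovery on March 7, 2010 post-dates the September 17, 2009 act, accrual under the later-of rule falls on March 7, 2010.
5 years from March 7, 2010 is March 7, 2015.
Because the plaintiff's legal incapacity ran from November 25, 2011 to September 11, 2012, the deadline is extended by 291 days to December 23, 2015.
The automatic bankruptcy stay from November 28, 2014 to January 20, 2015 tolled the period for 53 days, extending the deadline to February 14, 2016.
Although the defendant's absence ran from March 3, 2013 to September 23, 2013, the stated rules do not make that a tolling event, so it is disregarded.
None of the other events listed affects the running of the period under the stated rules.
The April 11, 2016 filing falls after the February 14, 2016 deadline; the claim is time-barred.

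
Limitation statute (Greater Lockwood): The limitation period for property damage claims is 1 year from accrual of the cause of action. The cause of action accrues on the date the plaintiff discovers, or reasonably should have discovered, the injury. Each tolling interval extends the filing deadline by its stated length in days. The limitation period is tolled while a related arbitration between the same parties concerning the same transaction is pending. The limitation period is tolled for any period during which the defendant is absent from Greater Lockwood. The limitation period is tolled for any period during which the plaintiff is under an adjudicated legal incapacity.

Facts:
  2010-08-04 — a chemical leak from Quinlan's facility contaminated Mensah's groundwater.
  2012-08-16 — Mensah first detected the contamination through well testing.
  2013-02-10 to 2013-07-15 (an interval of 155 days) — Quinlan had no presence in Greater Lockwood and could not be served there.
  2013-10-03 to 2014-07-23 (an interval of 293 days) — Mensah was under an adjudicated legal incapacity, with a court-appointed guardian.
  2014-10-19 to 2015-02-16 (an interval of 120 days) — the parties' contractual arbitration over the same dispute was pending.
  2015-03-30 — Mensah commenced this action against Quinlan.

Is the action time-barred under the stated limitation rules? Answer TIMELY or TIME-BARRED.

Accrual is tied to discovery, so the period began on 2012-08-16 rather than on 2010-08-04 when the act occurred.
1 year from 2012-08-16 is 2013-08-16.
The defendant's absence from the jurisdiction from 2013-02-10 to 2013-07-15 tolled the period for 155 days, extending the deadline to 2014-01-18.
The period was tolled for 293 days by the plaintiff's legal incapacity (2013-10-03 to 2014-07-23), pushing the deadline to 2014-11-07.
The pending related arbitration from 2014-10-19 to 2015-02-16 tolled the period for 120 days, extending the deadline to 2015-03-07.
Filing on 2015-03-30 missed the 2015-03-07 deadline — the action is time-barred.

TIME-BARRED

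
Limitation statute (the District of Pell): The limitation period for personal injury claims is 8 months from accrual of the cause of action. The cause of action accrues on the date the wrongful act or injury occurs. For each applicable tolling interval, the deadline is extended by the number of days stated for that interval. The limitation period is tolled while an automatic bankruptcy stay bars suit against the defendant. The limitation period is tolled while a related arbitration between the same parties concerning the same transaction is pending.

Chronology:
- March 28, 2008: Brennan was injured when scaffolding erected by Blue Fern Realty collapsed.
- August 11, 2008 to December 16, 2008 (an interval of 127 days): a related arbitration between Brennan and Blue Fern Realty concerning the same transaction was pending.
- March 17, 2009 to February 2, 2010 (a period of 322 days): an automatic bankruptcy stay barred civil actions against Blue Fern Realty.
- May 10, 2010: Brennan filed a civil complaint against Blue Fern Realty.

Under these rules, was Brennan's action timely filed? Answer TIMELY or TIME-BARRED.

TIME-BARRED

The cause of action accrued on March 28, 2008, the date of the act.
8 months from March 28, 2008 is November 28, 2008.
The period was tolled for 127 days by the pending related arbitration (August 11, 2008 to December 16, 2008), pushing the deadline to April 4, 2009.
Because the automatic bankruptcy stay ran from March 17, 2009 to February 2, 2010, the deadline is extended by 322 days to February 20, 2010.
The May 10, 2010 filing falls after the February 20, 2010 deadline; the claim is time-barred.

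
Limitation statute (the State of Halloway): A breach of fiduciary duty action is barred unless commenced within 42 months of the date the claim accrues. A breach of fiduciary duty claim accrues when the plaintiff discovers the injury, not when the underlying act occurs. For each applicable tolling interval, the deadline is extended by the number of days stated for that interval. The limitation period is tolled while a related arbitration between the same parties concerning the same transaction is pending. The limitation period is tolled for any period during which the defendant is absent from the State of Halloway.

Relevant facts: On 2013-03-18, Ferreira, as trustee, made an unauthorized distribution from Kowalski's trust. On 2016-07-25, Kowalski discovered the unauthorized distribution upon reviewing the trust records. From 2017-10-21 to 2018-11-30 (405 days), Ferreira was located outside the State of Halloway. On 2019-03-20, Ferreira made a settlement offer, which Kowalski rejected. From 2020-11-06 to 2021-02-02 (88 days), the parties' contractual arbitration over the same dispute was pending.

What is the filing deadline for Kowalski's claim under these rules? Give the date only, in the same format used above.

Accrual is tied to discovery, so the period began on 2016-07-25 rather than on 2013-03-18 when the act occurred.
The untolled deadline — 42 months after 2016-07-25 — is 2020-01-25.
The defendant's absence from the jurisdiction from 2017-10-21 to 2018-11-30 tolled the period for 405 days, extending the deadline to 2021-03-05.
Because the pending related arbitration ran from 2020-11-06 to 2021-02-02, the deadline is extended by 88 days to 2021-06-01.
The other events in the timeline have no effect on the limitation period under the stated rules.

2021-06-01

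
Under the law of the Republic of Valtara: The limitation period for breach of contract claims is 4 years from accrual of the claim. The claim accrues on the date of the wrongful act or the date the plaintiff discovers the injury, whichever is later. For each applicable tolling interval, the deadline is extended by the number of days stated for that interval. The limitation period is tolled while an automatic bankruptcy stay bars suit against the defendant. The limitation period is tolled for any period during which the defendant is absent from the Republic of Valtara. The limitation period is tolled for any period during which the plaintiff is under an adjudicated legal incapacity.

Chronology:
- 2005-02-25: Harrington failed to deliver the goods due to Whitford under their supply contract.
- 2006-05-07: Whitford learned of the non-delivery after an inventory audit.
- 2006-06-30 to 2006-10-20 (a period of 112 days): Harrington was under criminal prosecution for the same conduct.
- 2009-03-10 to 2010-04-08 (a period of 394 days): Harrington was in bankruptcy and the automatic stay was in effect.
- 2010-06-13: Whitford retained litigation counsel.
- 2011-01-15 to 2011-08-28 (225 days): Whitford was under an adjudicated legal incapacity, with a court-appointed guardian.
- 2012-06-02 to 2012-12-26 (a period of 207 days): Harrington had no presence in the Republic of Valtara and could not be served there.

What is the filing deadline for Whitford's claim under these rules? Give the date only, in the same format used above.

2012-01-16

Because discovery on 2006-05-07 post-dates the 2005-02-25 act, accrual under the later-of rule falls on 2006-05-07.
The untolled deadline — 4 years after 2006-05-07 — is 2010-05-07.
The automatic bankruptcy stay from 2009-03-10 to 2010-04-08 tolled the period for 394 days, extending the deadline to 2011-06-05.
Because the plaintiff's legal incapacity ran from 2011-01-15 to 2011-08-28, the deadline is extended by 225 days to 2012-01-16.
By the time the defendant's absence from the jurisdiction began on 2012-06-02, the limitation period had already expired on 2012-01-16; that interval cannot revive it.
Although a criminal prosecution ran from 2006-06-30 to 2006-10-20, the stated rules do not make that a tolling event, so it is disregarded.
None of the other events listed affects the running of the period under the stated rules.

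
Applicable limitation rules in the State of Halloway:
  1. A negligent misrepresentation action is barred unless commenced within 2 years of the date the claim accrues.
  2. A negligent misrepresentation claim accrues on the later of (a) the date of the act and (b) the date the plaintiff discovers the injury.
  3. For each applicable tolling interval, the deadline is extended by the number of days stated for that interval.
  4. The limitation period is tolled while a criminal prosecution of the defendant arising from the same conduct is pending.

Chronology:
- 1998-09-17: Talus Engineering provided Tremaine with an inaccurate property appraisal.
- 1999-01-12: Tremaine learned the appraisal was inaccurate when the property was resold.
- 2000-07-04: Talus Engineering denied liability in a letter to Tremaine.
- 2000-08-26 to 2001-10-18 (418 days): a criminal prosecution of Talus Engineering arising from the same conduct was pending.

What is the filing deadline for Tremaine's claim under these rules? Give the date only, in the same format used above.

2002-03-06

Taking the later of the act (1998-09-17) and discovery (1999-01-12), the claim accrued on 1999-01-12.
Adding the 2 years base period to 1999-01-12 gives a deadline of 2001-01-12, before any tolling.
The period was tolled for 418 days by the pending criminal prosecution (2000-08-26 to 2001-10-18), pushing the deadline to 2002-03-06.
The other events in the timeline have no effect on the limitation period under the stated rules.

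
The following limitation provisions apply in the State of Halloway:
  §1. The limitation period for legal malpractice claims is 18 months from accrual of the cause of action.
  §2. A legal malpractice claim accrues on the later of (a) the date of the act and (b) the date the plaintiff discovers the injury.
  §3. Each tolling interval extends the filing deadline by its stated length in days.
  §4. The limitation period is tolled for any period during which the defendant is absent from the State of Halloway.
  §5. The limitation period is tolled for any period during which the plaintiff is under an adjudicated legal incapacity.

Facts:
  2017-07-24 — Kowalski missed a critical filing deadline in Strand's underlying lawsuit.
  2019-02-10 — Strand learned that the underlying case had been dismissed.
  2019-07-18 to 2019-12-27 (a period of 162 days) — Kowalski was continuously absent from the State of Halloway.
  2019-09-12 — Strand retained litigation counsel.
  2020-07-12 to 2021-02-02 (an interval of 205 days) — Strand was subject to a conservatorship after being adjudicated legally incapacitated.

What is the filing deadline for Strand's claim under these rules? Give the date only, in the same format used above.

2021-08-12

Taking the later of the act (2017-07-24) and discovery (2019-02-10), the claim accrued on 2019-02-10.
Adding the 18 months base period to 2019-02-10 gives a deadline of 2020-08-10, before any tolling.
The defendant's absence from the jurisdiction from 2019-07-18 to 2019-12-27 tolled the period for 162 days, extending the deadline to 2021-01-19.
The period was tolled for 205 days by the plaintiff's legal incapacity (2020-07-12 to 2021-02-02), pushing the deadline to 2021-08-12.
The other events in the timeline have no effect on the limitation period under the stated rules.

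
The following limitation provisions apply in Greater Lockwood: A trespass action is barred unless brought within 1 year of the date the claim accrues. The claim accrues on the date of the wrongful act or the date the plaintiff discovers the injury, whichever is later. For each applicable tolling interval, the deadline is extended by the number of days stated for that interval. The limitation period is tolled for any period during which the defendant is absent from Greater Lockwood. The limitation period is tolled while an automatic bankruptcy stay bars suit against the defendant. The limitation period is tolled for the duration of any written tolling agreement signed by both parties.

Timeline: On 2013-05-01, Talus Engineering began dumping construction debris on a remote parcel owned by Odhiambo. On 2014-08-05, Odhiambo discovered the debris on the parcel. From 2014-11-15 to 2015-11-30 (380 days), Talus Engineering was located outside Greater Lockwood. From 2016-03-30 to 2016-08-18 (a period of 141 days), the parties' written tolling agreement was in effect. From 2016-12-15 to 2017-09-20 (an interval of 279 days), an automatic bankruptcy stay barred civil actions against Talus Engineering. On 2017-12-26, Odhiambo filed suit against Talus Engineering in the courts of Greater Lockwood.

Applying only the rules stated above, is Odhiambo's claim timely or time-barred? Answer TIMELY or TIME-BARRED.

Because discovery on 2014-08-05 post-dates the 2013-05-01 act, accrual under the later-of rule falls on 2014-08-05.
Adding the 1 year base period to 2014-08-05 gives a deadline of 2015-08-05, before any tolling.
The period was tolled for 380 days by the defendant's absence from the jurisdiction (2014-11-15 to 2015-11-30), pushing the deadline to 2016-08-19.
Because the written tolling agreement ran from 2016-03-30 to 2016-08-18, the deadline is extended by 141 days to 2017-01-07.
Because the automatic bankruptcy stay ran from 2016-12-15 to 2017-09-20, the deadline is extended by 279 days to 2017-10-13.
The 2017-12-26 filing falls after the 2017-10-13 deadline; the claim is time-barred.

TIME-BARRED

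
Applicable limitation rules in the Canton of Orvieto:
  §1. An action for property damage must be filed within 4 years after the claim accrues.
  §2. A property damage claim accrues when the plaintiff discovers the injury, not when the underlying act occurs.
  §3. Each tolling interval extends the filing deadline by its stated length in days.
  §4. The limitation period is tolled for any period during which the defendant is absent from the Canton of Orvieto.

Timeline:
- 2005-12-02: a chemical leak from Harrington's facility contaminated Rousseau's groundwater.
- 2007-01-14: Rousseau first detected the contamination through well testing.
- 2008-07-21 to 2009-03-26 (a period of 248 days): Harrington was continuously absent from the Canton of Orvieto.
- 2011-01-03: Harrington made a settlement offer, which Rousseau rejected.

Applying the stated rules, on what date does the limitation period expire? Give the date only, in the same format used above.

The claim did not accrue until Rousseau discovered the injury on 2007-01-14; the 2005-12-02 act date does not start the clock under the stated rule.
Adding the 4 years base period to 2007-01-14 gives a deadline of 2011-01-14, before any tolling.
The defendant's absence from the jurisdiction from 2008-07-21 to 2009-03-26 tolled the period for 248 days, extending the deadline to 2011-09-19.
Nothing else in the chronology tolls or restarts the period.

2011-09-19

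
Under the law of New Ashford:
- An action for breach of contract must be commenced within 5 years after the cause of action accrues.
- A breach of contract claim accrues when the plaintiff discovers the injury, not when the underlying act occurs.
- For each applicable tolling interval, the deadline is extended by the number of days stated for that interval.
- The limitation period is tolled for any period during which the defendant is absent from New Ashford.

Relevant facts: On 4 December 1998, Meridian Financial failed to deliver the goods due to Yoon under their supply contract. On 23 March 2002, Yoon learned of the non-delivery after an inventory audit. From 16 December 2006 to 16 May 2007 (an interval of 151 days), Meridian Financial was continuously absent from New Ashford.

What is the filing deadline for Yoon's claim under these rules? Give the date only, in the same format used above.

Accrual is tied to discovery, so the period began on 23 March 2002 rather than on 4 December 1998 when the act occurred.
Adding the 5 years base period to 23 March 2002 gives a deadline of 23 March 2007, before any tolling.
Because the defendant's absence from the jurisdiction ran from 16 December 2006 to 16 May 2007, the deadline is extended by 151 days to 21 August 2007.

21 August 2007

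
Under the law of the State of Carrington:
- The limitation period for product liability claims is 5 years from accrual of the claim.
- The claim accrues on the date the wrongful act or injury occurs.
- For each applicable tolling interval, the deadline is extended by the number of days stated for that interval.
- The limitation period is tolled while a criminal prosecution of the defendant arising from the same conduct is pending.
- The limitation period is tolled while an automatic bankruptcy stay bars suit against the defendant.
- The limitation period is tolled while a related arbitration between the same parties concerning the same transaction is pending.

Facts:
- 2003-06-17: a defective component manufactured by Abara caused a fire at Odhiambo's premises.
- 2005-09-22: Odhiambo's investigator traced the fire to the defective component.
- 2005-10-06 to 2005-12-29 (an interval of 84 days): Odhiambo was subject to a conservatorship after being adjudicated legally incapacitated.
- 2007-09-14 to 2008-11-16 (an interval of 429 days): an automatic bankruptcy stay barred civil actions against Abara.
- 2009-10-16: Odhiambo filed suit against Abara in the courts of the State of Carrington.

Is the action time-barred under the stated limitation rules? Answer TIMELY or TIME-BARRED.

TIME-BARRED

The claim accrued on 2003-06-17, when the wrongful act occurred; under the stated occurrence rule the 2005-09-22 discovery does not delay accrual.
Adding the 5 years base period to 2003-06-17 gives a deadline of 2008-06-17, before any tolling.
The automatic bankruptcy stay from 2007-09-14 to 2008-11-16 tolled the period for 429 days, extending the deadline to 2009-08-20.
Although the plaintiff's incapacity ran from 2005-10-06 to 2005-12-29, the stated rules do not make that a tolling event, so it is disregarded.
Odhiambo filed on 2009-10-16, after the 2009-08-20 deadline, so the action is time-barred.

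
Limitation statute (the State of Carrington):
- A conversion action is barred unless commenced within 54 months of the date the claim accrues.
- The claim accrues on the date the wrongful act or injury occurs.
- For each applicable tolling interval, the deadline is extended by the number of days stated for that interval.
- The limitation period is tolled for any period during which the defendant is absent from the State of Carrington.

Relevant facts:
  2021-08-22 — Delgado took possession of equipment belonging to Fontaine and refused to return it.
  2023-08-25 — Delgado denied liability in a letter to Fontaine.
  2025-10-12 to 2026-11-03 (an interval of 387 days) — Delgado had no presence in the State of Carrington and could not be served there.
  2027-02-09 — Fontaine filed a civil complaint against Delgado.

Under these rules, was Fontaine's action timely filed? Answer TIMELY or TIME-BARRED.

The claim accrued on 2021-08-22, when the wrongful act occurred.
54 months from 2021-08-22 is 2026-02-22.
The defendant's absence from the jurisdiction from 2025-10-12 to 2026-11-03 tolled the period for 387 days, extending the deadline to 2027-03-16.
None of the other events listed affects the running of the period under the stated rules.
The 2027-02-09 filing precedes the 2027-03-16 deadline; the claim is timely.

TIMELY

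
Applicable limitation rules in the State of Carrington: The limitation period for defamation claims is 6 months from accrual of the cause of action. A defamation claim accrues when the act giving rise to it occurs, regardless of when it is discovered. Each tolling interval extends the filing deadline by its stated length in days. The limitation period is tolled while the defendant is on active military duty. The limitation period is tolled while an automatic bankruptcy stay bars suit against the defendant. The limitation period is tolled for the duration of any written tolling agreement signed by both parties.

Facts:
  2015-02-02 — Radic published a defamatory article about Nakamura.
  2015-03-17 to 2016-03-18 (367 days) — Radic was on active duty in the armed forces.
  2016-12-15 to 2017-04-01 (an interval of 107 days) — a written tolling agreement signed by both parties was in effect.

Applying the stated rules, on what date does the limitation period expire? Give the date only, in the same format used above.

2016-08-03

The cause of action accrued on 2015-02-02, the date of the act.
Adding the 6 months base period to 2015-02-02 gives a deadline of 2015-08-02, before any tolling.
Because the defendant's active military service ran from 2015-03-17 to 2016-03-18, the deadline is extended by 367 days to 2016-08-03.
The written tolling agreement from 2016-12-15 to 2017-04-01 began after the period had already run on 2016-08-03, so it has no tolling effect.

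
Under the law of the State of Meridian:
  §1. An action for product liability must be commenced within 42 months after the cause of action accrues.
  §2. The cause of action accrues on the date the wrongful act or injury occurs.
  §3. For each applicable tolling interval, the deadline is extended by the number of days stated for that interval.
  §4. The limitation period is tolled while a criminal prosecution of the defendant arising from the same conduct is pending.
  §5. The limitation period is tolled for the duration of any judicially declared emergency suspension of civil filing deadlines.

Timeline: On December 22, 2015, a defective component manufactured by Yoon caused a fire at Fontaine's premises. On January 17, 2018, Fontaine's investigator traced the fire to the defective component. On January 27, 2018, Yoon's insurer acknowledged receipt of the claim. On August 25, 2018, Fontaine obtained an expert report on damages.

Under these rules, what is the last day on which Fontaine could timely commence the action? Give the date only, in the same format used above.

Because the rule ties accrual to occurrence, the claim accrued on December 22, 2015, not on the January 17, 2018 discovery date.
Adding the 42 months base period to December 22, 2015 gives a deadline of June 22, 2019, before any tolling.
Nothing else in the chronology tolls or restarts the period.

June 22, 2019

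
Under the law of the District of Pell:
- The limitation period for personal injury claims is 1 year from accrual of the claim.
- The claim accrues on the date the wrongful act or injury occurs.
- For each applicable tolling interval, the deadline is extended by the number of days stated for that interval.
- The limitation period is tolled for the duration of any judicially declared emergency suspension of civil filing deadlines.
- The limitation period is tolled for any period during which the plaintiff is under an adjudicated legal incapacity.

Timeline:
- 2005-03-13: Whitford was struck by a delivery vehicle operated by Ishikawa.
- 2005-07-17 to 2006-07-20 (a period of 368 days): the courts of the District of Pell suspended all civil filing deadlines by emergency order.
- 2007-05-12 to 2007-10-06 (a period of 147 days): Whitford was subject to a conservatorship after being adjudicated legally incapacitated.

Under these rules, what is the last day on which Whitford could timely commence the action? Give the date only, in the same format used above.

The limitation period began to run on 2005-03-13.
Adding the 1 year base period to 2005-03-13 gives a deadline of 2006-03-13, before any tolling.
Because the emergency suspension of filing deadlines ran from 2005-07-17 to 2006-07-20, the deadline is extended by 368 days to 2007-03-16.
The plaintiff's legal incapacity starting 2007-05-12 came too late — the period had run on 2007-03-16 — and so does not extend the deadline.

2007-03-16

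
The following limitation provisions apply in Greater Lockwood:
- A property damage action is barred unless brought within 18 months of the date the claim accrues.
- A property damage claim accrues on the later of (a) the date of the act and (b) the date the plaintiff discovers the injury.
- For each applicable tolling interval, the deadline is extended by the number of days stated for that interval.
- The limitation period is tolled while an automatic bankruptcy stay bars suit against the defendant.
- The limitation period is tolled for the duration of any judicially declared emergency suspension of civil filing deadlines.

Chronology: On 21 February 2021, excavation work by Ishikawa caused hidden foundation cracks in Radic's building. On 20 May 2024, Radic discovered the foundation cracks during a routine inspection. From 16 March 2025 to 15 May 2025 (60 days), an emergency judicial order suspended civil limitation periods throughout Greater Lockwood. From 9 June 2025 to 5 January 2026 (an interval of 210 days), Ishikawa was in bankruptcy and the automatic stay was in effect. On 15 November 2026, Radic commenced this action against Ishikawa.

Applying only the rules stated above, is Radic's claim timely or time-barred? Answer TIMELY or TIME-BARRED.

TIME-BARRED

The claim accrued on 20 May 2024 — the later of the 21 February 2021 act and the 20 May 2024 discovery.
Adding the 18 months base period to 20 May 2024 gives a deadline of 20 November 2025, before any tolling.
The emergency suspension of filing deadlines from 16 March 2025 to 15 May 2025 tolled the period for 60 days, extending the deadline to 19 January 2026.
Because the automatic bankruptcy stay ran from 9 June 2025 to 5 January 2026, the deadline is extended by 210 days to 17 August 2026.
Radic filed on 15 November 2026, after the 17 August 2026 deadline, so the action is time-barred.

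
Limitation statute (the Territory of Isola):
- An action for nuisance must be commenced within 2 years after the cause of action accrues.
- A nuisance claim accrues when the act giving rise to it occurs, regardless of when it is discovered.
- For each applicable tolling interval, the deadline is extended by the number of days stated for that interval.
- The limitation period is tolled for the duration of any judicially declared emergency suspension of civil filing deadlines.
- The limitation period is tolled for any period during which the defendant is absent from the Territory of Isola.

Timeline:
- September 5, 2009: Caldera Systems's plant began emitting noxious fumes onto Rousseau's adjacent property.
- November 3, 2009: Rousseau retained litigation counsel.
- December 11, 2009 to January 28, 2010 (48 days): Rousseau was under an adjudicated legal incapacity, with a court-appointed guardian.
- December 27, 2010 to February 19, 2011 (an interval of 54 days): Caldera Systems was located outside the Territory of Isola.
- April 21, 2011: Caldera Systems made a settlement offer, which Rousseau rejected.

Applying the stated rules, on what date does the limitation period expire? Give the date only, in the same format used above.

The claim accrued on September 5, 2009, when the wrongful act occurred.
The untolled deadline — 2 years after September 5, 2009 — is September 5, 2011.
The period was tolled for 54 days by the defendant's absence from the jurisdiction (December 27, 2010 to February 19, 2011), pushing the deadline to October 29, 2011.
Although the plaintiff's incapacity ran from December 11, 2009 to January 28, 2010, the stated rules do not make that a tolling event, so it is disregarded.
The other events in the timeline have no effect on the limitation period under the stated rules.

October 29, 2011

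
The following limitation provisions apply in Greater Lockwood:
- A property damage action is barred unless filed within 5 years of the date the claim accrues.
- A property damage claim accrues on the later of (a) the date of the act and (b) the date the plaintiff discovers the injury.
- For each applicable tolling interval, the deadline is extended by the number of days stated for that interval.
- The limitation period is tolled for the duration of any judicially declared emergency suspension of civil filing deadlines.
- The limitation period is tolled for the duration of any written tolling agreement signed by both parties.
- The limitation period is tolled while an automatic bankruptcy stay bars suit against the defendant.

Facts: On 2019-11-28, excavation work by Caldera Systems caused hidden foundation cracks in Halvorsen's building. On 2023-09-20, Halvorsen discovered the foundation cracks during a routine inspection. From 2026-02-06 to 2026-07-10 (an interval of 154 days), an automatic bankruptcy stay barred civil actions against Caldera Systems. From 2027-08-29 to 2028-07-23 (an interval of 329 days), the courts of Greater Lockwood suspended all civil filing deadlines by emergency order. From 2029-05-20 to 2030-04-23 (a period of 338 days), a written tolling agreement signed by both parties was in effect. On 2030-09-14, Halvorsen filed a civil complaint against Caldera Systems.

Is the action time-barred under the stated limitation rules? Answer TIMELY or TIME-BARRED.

The claim accrued on 2023-09-20 — the later of the 2019-11-28 act and the 2023-09-20 discovery.
5 years from 2023-09-20 is 2028-09-20.
The automatic bankruptcy stay from 2026-02-06 to 2026-07-10 tolled the period for 154 days, extending the deadline to 2029-02-21.
The emergency suspension of filing deadlines from 2027-08-29 to 2028-07-23 tolled the period for 329 days, extending the deadline to 2030-01-16.
Because the written tolling agreement ran from 2029-05-20 to 2030-04-23, the deadline is extended by 338 days to 2030-12-20.
Filing on 2030-09-14 beat the 2030-12-20 deadline — the action is timely.

TIMELY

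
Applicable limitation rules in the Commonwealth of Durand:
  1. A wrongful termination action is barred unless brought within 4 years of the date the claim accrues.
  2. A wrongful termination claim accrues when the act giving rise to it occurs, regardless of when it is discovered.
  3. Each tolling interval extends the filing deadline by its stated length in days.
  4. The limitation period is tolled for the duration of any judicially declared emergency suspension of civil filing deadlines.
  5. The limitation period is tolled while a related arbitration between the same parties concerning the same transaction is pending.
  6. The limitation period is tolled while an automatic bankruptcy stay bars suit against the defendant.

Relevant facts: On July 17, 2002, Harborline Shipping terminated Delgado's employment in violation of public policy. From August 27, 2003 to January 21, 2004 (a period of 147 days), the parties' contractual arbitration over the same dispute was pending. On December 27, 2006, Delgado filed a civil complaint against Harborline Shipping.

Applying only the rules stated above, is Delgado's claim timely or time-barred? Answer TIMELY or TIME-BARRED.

TIME-BARRED

The claim accrued on July 17, 2002, when the wrongful act occurred.
Adding the 4 years base period to July 17, 2002 gives a deadline of July 17, 2006, before any tolling.
The pending related arbitration from August 27, 2003 to January 21, 2004 tolled the period for 147 days, extending the deadline to December 11, 2006.
Delgado filed on December 27, 2006, after the December 11, 2006 deadline, so the action is time-barred.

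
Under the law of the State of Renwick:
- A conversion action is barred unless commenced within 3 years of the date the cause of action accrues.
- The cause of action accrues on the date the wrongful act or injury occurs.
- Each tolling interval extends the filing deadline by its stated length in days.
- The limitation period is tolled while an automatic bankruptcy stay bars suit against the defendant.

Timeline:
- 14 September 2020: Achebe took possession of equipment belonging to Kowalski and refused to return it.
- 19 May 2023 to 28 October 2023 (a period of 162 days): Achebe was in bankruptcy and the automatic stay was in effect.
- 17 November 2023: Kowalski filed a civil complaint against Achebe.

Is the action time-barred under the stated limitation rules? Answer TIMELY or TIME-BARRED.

TIMELY

The claim accrued on 14 September 2020, when the wrongful act occurred.
Adding the 3 years base period to 14 September 2020 gives a deadline of 14 September 2023, before any tolling.
Because the automatic bankruptcy stay ran from 19 May 2023 to 28 October 2023, the deadline is extended by 162 days to 23 February 2024.
Kowalski filed on 17 November 2023, before the 23 February 2024 deadline, so the action is timely.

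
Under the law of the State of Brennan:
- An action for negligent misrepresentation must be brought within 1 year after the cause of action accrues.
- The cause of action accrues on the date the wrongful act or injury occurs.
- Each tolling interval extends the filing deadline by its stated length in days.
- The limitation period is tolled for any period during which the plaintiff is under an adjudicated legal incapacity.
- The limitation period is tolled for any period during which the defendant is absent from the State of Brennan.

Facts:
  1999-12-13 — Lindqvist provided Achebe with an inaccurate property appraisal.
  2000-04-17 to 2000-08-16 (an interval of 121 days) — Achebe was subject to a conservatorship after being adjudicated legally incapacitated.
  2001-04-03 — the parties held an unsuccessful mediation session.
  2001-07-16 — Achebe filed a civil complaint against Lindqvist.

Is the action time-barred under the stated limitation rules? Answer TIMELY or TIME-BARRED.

The claim accrued on 1999-12-13, when the wrongful act occurred.
The untolled deadline — 1 year after 1999-12-13 — is 2000-12-13.
The period was tolled for 121 days by the plaintiff's legal incapacity (2000-04-17 to 2000-08-16), pushing the deadline to 2001-04-13.
Nothing else in the chronology tolls or restarts the period.
The 2001-07-16 filing falls after the 2001-04-13 deadline; the claim is time-barred.

TIME-BARRED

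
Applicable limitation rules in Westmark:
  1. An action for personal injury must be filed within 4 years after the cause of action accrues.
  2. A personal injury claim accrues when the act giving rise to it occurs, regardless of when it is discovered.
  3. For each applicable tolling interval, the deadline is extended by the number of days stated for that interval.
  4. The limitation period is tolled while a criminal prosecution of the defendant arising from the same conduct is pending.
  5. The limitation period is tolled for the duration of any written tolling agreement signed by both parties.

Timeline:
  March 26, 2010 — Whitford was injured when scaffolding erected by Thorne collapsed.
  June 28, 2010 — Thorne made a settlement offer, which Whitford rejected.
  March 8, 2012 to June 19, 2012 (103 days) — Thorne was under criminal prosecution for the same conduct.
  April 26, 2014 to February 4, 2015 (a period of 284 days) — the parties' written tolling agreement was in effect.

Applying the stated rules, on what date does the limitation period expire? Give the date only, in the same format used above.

The claim accrued on March 26, 2010, when the wrongful act occurred.
Adding the 4 years base period to March 26, 2010 gives a deadline of March 26, 2014, before any tolling.
Because the pending criminal prosecution ran from March 8, 2012 to June 19, 2012, the deadline is extended by 103 days to July 7, 2014.
The period was tolled for 284 days by the written tolling agreement (April 26, 2014 to February 4, 2015), pushing the deadline to April 17, 2015.
None of the other events listed affects the running of the period under the stated rules.

April 17, 2015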